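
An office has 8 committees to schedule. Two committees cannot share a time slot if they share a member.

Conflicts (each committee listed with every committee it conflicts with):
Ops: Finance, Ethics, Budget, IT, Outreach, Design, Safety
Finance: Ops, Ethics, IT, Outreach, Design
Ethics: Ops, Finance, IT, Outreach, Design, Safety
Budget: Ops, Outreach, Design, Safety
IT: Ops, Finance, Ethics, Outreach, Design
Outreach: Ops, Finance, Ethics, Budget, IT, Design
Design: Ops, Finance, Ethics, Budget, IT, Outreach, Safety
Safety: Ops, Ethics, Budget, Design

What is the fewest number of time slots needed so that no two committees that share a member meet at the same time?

Ops, Finance, Ethics, IT, Outreach, Design are mutually in conflict, so at least 6 time slots are needed.
6 time slots suffice: time slot 1 → {Design}; time slot 2 → {Ops}; time slot 3 → {Outreach, Safety}; time slot 4 → {Ethics, Budget}; time slot 5 → {Finance}; time slot 6 → {IT}. No two conflicting committees share a time slot.

6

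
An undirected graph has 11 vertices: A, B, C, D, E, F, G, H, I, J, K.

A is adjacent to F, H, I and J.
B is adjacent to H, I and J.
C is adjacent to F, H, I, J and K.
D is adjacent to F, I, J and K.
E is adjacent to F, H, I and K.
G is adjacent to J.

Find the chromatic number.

2

E and F are adjacent, so at least 2 colors are needed.
2 colors suffice: color 1 → {F, H, I, J, K}; color 2 → {A, B, C, D, E, G}. Every edge joins two different colors.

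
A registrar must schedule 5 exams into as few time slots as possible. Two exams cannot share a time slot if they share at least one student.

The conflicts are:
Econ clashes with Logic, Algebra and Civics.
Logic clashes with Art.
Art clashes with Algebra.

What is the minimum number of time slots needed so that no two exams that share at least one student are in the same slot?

Econ and Civics conflict, so at least 2 time slots are needed.
2 time slots suffice: Econ=1, Logic=2, Art=1, Algebra=2, Civics=2. Every pair that conflicts lands in different time slots.

2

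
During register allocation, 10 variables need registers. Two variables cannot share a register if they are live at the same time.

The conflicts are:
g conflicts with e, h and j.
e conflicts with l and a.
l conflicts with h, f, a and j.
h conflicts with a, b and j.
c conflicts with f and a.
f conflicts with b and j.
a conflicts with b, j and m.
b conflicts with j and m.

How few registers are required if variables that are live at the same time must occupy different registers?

h, a, b, j are mutually in conflict, so at least 4 registers are needed.
4 registers suffice: register 1 → {g, f, a}; register 2 → {e, c, j, m}; register 3 → {h}; register 4 → {l, b}. Each listed conflict is separated.

4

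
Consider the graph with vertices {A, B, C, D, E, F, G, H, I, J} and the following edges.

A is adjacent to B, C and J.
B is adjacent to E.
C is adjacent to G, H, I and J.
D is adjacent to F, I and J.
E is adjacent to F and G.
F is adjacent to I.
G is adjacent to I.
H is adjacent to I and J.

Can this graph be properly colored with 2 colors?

No

D, F, I form a triangle, so at least 3 colors are needed.
So 2 colors are not enough.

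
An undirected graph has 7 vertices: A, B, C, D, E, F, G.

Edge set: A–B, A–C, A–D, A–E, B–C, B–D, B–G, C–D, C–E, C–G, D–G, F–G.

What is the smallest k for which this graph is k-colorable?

B, C, D, G form a clique, so at least 4 colors are needed.
4 colors suffice: color 1 → {C, F}; color 2 → {A, G}; color 3 → {B, E}; color 4 → {D}. No two adjacent vertices share a color.

4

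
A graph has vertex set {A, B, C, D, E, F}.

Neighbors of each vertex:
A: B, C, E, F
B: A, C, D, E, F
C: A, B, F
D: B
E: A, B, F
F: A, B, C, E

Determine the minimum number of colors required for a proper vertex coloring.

4

A, B, C, F are pairwise adjacent (a clique of size 4), so at least 4 colors are needed.
4 colors suffice: color 1 → {B}; color 2 → {A, D}; color 3 → {F}; color 4 → {C, E}. Every edge joins two different colors.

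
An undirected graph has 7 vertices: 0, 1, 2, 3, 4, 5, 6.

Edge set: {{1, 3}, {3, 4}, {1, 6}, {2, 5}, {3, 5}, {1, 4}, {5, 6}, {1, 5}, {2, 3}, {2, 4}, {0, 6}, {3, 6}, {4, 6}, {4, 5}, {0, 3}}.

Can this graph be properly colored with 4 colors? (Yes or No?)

No

1, 3, 4, 5, 6 form a clique, so at least 5 colors are needed.
So 4 colors are not enough.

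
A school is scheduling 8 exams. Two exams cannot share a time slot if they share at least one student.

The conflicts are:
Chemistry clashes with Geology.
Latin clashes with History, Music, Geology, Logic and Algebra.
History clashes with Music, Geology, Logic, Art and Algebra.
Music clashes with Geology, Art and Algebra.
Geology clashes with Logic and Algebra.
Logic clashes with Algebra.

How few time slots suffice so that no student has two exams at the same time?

Latin, History, Geology, Logic, Algebra pairwise conflict, so at least 5 time slots are needed.
A valid assignment using 5 time slots: Chemistry=1, Latin=3, History=1, Music=4, Geology=2, Logic=4, Art=2, Algebra=5. Each listed conflict is separated.

5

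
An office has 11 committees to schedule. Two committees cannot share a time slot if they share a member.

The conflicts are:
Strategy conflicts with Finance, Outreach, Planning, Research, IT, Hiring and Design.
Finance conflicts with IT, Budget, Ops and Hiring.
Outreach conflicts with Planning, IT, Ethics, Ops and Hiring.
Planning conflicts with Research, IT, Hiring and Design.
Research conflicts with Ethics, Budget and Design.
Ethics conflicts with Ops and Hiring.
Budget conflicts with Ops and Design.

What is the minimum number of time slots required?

Strategy, Planning, Research, Design pairwise conflict, so at least 4 time slots are needed.
4 time slots suffice: time slot 1 → {Strategy, Ethics, Budget}; time slot 2 → {Finance, Planning}; time slot 3 → {Outreach, Research}; time slot 4 → {IT, Ops, Hiring, Design}. Every pair that conflicts lands in different time slots.

4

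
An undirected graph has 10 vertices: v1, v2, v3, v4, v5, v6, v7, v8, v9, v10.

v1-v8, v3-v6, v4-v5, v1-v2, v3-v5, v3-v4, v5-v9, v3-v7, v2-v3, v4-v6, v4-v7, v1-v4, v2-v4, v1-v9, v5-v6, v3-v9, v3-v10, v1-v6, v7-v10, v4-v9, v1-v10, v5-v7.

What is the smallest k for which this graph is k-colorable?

4

v3, v4, v5, v9 form a clique, so at least 4 colors are needed.
4 colors suffice: color 1 → {v1, v3}; color 2 → {v4, v8, v10}; color 3 → {v2, v5}; color 4 → {v6, v7, v9}. Each edge has distinct colors on its endpoints.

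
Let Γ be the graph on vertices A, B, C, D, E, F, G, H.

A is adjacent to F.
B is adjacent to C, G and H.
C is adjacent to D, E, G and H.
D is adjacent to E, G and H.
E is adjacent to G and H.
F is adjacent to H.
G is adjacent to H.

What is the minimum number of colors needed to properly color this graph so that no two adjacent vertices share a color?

5

C, D, E, G, H are pairwise adjacent (a clique of size 5), so at least 5 colors are needed.
5 colors suffice: color 1 → {A, H}; color 2 → {C, F}; color 3 → {G}; color 4 → {B, E}; color 5 → {D}. Each edge has distinct colors on its endpoints.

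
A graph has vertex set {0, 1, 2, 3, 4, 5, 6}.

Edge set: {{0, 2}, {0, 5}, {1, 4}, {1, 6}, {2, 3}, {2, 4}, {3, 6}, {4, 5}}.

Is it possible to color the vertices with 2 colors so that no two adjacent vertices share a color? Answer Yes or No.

The cycle 6-1-4-2-3-6 has odd length 5, so it cannot be 2-colored; at least 3 colors are needed.
So 2 colors are not enough.

No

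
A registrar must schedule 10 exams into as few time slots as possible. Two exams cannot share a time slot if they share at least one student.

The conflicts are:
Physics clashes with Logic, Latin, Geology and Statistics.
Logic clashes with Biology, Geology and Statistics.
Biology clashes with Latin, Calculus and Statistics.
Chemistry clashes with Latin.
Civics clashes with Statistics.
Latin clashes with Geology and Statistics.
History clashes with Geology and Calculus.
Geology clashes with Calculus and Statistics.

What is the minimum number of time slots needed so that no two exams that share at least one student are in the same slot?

Physics, Latin, Geology, Statistics pairwise conflict, so at least 4 time slots are needed.
A valid assignment using 4 time slots: Physics=4, Logic=3, Biology=2, Chemistry=1, Civics=2, Latin=3, History=3, Geology=2, Calculus=1, Statistics=1. No two conflicting exams share a time slot.

4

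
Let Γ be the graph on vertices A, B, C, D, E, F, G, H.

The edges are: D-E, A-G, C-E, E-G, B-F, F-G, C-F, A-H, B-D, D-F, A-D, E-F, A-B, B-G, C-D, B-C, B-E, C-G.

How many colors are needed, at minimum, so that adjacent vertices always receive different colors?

B, C, D, E, F are pairwise adjacent (a clique of size 5), so at least 5 colors are needed.
5 colors suffice: A=3, B=1, C=3, D=2, E=4, F=5, G=2, H=1. Every edge joins two different colors.

5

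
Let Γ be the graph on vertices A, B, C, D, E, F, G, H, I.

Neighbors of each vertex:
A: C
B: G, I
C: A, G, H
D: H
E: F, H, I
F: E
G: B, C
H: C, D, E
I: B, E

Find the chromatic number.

2

C and G are adjacent, so at least 2 colors are needed.
A valid assignment using 2 colors: A=blue, B=red, C=red, D=red, E=red, F=blue, G=blue, H=blue, I=blue. Each edge has distinct colors on its endpoints.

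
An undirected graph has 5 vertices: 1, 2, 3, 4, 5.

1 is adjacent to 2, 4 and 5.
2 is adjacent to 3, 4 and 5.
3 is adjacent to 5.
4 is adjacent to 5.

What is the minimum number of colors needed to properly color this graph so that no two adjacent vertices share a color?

1, 2, 4, 5 are pairwise adjacent (a clique of size 4), so at least 4 colors are needed.
A valid assignment using 4 colors: 1=green, 2=blue, 3=green, 4=yellow, 5=red. Every edge joins two different colors.

4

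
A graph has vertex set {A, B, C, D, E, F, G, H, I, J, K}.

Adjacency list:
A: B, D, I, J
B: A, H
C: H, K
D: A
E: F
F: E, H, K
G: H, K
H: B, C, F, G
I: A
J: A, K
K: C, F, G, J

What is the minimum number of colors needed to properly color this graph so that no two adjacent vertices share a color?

2

A and B are adjacent, so at least 2 colors are needed.
2 colors suffice: color 1 → {A, E, H, K}; color 2 → {B, C, D, F, G, I, J}. No two adjacent vertices share a color.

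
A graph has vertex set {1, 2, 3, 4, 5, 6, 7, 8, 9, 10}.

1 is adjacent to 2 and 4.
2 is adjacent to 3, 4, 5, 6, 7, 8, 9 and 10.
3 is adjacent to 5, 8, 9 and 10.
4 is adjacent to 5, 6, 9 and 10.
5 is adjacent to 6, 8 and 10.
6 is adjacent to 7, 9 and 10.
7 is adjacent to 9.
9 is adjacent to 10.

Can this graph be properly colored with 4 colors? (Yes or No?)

No

2, 4, 5, 6, 10 form a clique, so at least 5 colors are needed.
So 4 colors are not enough.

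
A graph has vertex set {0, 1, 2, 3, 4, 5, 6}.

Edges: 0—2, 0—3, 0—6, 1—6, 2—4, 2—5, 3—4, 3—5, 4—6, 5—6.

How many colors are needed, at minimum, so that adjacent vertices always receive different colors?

2 and 5 are adjacent, so at least 2 colors are needed.
2 colors suffice: color a → {2, 3, 6}; color b → {0, 1, 4, 5}. No two adjacent vertices share a color.

2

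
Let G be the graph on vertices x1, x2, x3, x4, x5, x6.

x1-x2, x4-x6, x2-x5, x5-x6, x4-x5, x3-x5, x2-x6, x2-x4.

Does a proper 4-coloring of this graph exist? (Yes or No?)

The chromatic number is 4. x2, x4, x5, x6 are mutually adjacent (a clique of size 4), so at least 4 colors are needed.
4 colors suffice: color R → {x2, x3}; color B → {x1, x5}; color G → {x6}; color Y → {x4}.
That is already a proper 4-coloring.

Yes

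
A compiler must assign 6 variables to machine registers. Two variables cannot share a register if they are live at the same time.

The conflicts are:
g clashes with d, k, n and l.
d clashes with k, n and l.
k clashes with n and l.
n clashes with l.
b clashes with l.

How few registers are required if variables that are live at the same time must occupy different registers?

5

g, d, k, n, l all conflict with each other, so at least 5 registers are needed.
5 registers suffice: register 1 → {l}; register 2 → {n, b}; register 3 → {k}; register 4 → {d}; register 5 → {g}. Every pair that conflicts lands in different registers.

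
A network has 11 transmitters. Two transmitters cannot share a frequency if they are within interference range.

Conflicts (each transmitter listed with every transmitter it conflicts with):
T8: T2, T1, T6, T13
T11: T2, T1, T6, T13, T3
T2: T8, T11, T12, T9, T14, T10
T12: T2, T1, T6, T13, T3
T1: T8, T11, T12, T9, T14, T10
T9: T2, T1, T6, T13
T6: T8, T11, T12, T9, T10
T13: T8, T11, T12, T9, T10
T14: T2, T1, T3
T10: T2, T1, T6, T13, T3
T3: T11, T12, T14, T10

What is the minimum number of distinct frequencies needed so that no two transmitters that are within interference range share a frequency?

T2 and T10 conflict, so at least 2 frequencies are needed.
Using 2 frequencies: T8=2, T11=2, T2=1, T12=2, T1=1, T9=2, T6=1, T13=1, T14=2, T10=2, T3=1. Each listed conflict is separated.

2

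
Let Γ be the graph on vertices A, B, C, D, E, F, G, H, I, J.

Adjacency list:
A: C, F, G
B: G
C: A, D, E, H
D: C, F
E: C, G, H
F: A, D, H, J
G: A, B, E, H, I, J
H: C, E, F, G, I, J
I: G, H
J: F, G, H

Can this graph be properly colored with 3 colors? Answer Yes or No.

The chromatic number is 3. C, E, H are pairwise adjacent, so at least 3 colors are needed.
3 colors suffice: color 1 → {A, B, D, H}; color 2 → {C, F, G}; color 3 → {E, I, J}.
That is already a proper 3-coloring.

Yes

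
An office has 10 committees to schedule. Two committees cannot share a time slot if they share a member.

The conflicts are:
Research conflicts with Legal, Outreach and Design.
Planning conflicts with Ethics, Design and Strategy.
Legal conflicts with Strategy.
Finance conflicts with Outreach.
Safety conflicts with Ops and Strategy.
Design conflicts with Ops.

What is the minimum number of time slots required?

3

The cycle Legal-Strategy-Planning-Design-Research-Legal has odd length 5, so it cannot be 2-colored; at least 3 time slots are needed.
A valid assignment using 3 time slots: Research=1, Planning=1, Legal=3, Finance=1, Safety=3, Outreach=2, Ethics=2, Design=2, Ops=1, Strategy=2. Every pair that conflicts lands in different time slots.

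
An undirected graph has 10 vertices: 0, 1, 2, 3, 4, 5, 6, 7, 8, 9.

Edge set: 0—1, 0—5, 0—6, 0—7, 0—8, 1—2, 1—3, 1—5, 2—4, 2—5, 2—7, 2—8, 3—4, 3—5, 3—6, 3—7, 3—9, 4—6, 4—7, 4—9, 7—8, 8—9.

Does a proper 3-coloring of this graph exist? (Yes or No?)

Yes

The chromatic number is 3. 3, 4, 9 are pairwise adjacent, so at least 3 colors are needed.
3 colors suffice: color red → {0, 2, 3}; color blue → {1, 4, 8}; color green → {5, 6, 7, 9}.
That is already a proper 3-coloring.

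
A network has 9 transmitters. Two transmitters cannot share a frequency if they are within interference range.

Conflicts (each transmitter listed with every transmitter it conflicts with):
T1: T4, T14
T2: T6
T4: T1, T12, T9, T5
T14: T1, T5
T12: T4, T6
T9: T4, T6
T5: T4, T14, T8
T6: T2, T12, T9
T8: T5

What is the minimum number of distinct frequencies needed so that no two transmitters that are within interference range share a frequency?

2

T14 and T5 conflict, so at least 2 frequencies are needed.
A valid assignment using 2 frequencies: T1=2, T2=2, T4=1, T14=1, T12=2, T9=2, T5=2, T6=1, T8=1. Each listed conflict is separated.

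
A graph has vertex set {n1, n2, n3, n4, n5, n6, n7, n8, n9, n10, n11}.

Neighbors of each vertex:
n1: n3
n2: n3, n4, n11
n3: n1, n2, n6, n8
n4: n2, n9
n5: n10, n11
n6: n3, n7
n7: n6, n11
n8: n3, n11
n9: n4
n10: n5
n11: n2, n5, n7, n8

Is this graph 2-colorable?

No

The cycle n11-n2-n3-n6-n7-n11 has odd length 5, so it cannot be 2-colored; at least 3 colors are needed.
So 2 colors are not enough.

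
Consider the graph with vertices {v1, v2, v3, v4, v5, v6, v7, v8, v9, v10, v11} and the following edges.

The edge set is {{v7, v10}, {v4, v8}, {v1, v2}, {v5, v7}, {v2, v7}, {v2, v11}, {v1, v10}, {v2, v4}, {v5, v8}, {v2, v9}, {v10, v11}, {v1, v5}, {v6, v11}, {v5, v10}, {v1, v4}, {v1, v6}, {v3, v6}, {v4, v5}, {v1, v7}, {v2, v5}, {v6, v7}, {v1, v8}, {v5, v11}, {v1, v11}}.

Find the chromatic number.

v1, v5, v10, v11 form a clique, so at least 4 colors are needed.
4 colors suffice: color R → {v1, v3, v9}; color B → {v5, v6}; color G → {v2, v8, v10}; color Y → {v4, v7, v11}. Every edge joins two different colors.

4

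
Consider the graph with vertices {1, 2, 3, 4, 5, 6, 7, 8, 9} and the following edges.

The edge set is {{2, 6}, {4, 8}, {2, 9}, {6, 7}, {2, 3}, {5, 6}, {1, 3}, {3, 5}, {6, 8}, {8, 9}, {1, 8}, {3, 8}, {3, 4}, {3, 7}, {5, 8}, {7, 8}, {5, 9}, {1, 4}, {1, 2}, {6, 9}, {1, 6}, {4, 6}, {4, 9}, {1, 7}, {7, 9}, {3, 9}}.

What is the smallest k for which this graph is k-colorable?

4

3, 5, 8, 9 form a clique, so at least 4 colors are needed.
One proper 4-coloring: 1=green, 2=blue, 3=red, 4=yellow, 5=yellow, 6=red, 7=yellow, 8=blue, 9=green. Each edge has distinct colors on its endpoints.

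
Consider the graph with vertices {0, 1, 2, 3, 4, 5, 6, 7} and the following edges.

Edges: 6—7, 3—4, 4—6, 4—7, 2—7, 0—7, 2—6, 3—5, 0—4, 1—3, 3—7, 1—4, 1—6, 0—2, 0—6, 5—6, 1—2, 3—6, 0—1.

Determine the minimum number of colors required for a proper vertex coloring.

4

1, 3, 4, 6 are pairwise adjacent (a clique of size 4), so at least 4 colors are needed.
4 colors suffice: color red → {6}; color blue → {0, 3}; color green → {1, 5, 7}; color yellow → {2, 4}. Each edge has distinct colors on its endpoints.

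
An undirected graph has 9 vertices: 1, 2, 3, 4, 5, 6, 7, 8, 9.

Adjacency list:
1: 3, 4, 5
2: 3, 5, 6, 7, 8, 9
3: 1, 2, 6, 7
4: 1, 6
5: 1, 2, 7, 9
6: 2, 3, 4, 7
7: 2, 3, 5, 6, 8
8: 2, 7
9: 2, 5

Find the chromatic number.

4

2, 3, 6, 7 are mutually adjacent (a clique of size 4), so at least 4 colors are needed.
4 colors suffice: 1=red, 2=red, 3=yellow, 4=blue, 5=green, 6=green, 7=blue, 8=green, 9=blue. Every edge joins two different colors.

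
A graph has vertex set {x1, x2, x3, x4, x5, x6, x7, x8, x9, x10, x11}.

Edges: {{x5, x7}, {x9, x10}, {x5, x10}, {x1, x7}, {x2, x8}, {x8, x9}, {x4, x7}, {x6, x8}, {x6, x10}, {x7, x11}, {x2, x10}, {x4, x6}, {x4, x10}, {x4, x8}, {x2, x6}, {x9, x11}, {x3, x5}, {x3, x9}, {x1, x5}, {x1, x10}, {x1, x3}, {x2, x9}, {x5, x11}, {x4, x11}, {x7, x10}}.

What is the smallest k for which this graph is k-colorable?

x1, x5, x7, x10 are pairwise adjacent (a clique of size 4), so at least 4 colors are needed.
A valid assignment using 4 colors: x1=yellow, x2=green, x3=red, x4=green, x5=green, x6=blue, x7=blue, x8=red, x9=blue, x10=red, x11=red. Each edge has distinct colors on its endpoints.

4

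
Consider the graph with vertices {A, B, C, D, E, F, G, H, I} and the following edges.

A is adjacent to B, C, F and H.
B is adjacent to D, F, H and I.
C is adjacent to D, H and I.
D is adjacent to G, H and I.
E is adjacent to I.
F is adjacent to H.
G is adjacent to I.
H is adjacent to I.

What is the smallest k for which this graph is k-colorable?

C, D, H, I are mutually adjacent (a clique of size 4), so at least 4 colors are needed.
4 colors suffice: color 1 → {A, I}; color 2 → {E, G, H}; color 3 → {D, F}; color 4 → {B, C}. Every edge joins two different colors.

4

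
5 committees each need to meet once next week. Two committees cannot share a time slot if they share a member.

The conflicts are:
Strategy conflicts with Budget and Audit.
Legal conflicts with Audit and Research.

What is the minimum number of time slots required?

2

Strategy and Budget conflict, so at least 2 time slots are needed.
Using 2 time slots: Strategy=2, Legal=2, Budget=1, Audit=1, Research=1. No two conflicting committees share a time slot.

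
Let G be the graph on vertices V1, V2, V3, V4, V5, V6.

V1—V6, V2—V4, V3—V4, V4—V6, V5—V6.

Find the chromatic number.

V5 and V6 are adjacent, so at least 2 colors are needed.
2 colors suffice: color red → {V2, V3, V6}; color blue → {V1, V4, V5}. Every edge joins two different colors.

2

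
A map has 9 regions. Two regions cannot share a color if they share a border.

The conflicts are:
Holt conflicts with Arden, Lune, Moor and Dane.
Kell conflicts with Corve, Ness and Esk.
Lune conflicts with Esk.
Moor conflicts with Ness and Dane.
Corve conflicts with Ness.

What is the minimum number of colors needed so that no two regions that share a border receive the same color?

Kell, Corve, Ness are mutually in conflict, so at least 3 colors are needed.
A valid assignment using 3 colors: Holt=1, Kell=2, Arden=2, Lune=2, Moor=2, Corve=3, Ness=1, Esk=1, Dane=3. No two conflicting regions share a color.

3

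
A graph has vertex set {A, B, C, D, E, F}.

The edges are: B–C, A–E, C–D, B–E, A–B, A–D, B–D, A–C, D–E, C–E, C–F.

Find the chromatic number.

A, B, C, D, E are mutually adjacent (a clique of size 5), so at least 5 colors are needed.
5 colors suffice: color red → {C}; color blue → {D, F}; color green → {E}; color yellow → {A}; color purple → {B}. No two adjacent vertices share a color.

5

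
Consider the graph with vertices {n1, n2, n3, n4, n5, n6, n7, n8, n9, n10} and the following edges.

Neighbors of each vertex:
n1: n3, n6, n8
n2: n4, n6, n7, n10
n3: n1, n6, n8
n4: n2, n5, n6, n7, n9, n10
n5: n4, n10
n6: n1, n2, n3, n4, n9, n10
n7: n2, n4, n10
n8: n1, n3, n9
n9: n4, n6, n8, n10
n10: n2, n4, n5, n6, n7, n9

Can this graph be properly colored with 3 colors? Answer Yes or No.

No

n2, n4, n7, n10 are pairwise adjacent (a clique of size 4), so at least 4 colors are needed.
So 3 colors are not enough.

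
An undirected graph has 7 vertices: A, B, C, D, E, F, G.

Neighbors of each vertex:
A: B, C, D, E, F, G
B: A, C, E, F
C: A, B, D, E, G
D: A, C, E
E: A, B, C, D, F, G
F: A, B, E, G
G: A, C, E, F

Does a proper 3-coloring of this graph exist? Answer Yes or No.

A, C, E, G form a clique, so at least 4 colors are needed.
So 3 colors are not enough.

No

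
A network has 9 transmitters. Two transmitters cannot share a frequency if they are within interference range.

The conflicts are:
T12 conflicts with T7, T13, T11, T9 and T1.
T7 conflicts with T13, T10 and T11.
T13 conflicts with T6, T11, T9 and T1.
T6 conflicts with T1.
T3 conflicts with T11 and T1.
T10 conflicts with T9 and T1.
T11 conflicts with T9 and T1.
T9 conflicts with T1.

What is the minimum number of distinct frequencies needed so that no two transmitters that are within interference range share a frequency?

T12, T13, T11, T9, T1 pairwise conflict, so at least 5 frequencies are needed.
A valid assignment using 5 frequencies: T12=4, T7=1, T13=3, T6=2, T3=3, T10=2, T11=2, T9=5, T1=1. Every pair that conflicts lands in different frequencies.

5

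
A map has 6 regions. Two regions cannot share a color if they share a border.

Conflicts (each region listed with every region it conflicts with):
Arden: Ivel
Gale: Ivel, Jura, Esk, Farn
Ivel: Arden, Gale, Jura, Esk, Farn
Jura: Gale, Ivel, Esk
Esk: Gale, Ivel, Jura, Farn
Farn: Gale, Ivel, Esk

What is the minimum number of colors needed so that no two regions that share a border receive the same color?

4

Gale, Ivel, Esk, Farn pairwise conflict, so at least 4 colors are needed.
4 colors suffice: color 1 → {Ivel}; color 2 → {Arden, Esk}; color 3 → {Gale}; color 4 → {Jura, Farn}. No two conflicting regions share a color.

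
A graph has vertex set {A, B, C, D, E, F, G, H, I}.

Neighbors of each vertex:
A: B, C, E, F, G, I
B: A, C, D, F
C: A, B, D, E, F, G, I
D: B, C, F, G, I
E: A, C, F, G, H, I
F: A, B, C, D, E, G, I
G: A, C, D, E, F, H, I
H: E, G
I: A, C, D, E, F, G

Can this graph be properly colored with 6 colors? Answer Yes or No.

Yes

The chromatic number is 6. A, C, E, F, G, I are pairwise adjacent (a clique of size 6), so at least 6 colors are needed.
One proper 6-coloring: A=5, B=3, C=2, D=4, E=4, F=1, G=3, H=1, I=6.
That is already a proper 6-coloring.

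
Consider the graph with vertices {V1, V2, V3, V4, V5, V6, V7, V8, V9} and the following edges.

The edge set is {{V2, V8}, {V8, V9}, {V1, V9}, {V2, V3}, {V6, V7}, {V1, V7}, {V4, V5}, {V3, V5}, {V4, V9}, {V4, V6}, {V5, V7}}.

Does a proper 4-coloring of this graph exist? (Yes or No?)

Yes

The chromatic number is 3. The cycle V7-V1-V9-V4-V6-V7 has odd length 5, so it cannot be 2-colored; at least 3 colors are needed.
3 colors suffice: color 1 → {V3, V4, V7, V8}; color 2 → {V2, V5, V6, V9}; color 3 → {V1}.
Since 4 ≥ 3, a proper 4-coloring certainly exists.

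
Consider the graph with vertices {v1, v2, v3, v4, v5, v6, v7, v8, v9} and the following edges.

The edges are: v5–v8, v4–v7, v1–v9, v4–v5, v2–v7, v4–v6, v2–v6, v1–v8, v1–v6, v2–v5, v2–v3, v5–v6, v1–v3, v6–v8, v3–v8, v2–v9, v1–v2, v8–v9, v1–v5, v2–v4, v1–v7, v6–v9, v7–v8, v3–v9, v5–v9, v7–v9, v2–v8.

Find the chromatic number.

6

v1, v2, v5, v6, v8, v9 are mutually adjacent (a clique of size 6), so at least 6 colors are needed.
One proper 6-coloring: v1=2, v2=1, v3=5, v4=2, v5=6, v6=5, v7=5, v8=3, v9=4. No two adjacent vertices share a color.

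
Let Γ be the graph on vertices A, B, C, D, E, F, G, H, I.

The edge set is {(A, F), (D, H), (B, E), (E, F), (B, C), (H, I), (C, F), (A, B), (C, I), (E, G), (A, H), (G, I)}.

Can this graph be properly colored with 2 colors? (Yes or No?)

The cycle B-A-H-I-C-B has odd length 5, so it cannot be 2-colored; at least 3 colors are needed.
So 2 colors are not enough.

No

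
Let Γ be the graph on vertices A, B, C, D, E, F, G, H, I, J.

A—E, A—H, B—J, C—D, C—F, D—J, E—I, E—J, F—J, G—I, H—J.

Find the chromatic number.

2

G and I are adjacent, so at least 2 colors are needed.
A valid assignment using 2 colors: A=1, B=2, C=1, D=2, E=2, F=2, G=2, H=2, I=1, J=1. Every edge joins two different colors.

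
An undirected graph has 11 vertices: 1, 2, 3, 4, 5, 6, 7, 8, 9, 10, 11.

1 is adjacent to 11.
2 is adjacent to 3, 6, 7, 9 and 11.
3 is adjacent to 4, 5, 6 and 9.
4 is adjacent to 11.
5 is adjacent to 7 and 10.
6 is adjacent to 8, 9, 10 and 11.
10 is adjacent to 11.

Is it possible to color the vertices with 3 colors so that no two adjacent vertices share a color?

No

2, 3, 6, 9 are pairwise adjacent (a clique of size 4), so at least 4 colors are needed.
So 3 colors are not enough.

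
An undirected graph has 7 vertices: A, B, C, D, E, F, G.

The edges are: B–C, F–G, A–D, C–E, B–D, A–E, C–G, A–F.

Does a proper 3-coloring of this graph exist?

The chromatic number is 3. The cycle C-B-D-A-E-C has odd length 5, so it cannot be 2-colored; at least 3 colors are needed.
3 colors suffice: A=red, B=green, C=red, D=blue, E=blue, F=blue, G=green.
That is already a proper 3-coloring.

Yes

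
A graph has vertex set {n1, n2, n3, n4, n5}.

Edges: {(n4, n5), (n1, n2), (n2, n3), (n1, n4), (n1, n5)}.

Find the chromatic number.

3

n1, n4, n5 form a triangle, so at least 3 colors are needed.
3 colors suffice: color 1 → {n1, n3}; color 2 → {n2, n4}; color 3 → {n5}. No two adjacent vertices share a color.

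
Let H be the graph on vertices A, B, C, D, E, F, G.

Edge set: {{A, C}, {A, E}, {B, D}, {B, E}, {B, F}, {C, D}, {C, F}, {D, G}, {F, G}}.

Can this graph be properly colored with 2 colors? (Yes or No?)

No

The cycle C-A-E-B-D-C has odd length 5, so it cannot be 2-colored; at least 3 colors are needed.
So 2 colors are not enough.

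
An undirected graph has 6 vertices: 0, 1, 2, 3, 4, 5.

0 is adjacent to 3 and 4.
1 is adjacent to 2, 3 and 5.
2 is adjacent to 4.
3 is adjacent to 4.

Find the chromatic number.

3

0, 3, 4 form a triangle, so at least 3 colors are needed.
3 colors suffice: color red → {1, 4}; color blue → {2, 3, 5}; color green → {0}. Each edge has distinct colors on its endpoints.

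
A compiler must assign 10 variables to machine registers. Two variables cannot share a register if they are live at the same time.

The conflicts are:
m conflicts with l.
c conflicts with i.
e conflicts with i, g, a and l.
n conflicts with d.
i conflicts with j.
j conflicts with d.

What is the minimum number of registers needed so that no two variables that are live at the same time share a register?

2

c and i conflict, so at least 2 registers are needed.
A valid assignment using 2 registers: m=1, c=1, e=1, n=1, i=2, j=1, d=2, g=2, a=2, l=2. Every pair that conflicts lands in different registers.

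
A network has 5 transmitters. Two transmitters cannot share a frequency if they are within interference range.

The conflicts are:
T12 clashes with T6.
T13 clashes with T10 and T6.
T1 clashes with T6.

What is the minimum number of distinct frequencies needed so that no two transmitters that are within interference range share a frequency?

T13 and T10 conflict, so at least 2 frequencies are needed.
2 frequencies suffice: T12=2, T13=2, T10=1, T1=2, T6=1. Each listed conflict is separated.

2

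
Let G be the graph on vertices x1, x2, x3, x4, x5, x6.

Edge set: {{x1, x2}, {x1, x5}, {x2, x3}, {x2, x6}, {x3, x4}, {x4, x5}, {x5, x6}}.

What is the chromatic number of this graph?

3

The cycle x5-x1-x2-x3-x4-x5 has odd length 5, so it cannot be 2-colored; at least 3 colors are needed.
3 colors suffice: x1=2, x2=1, x3=3, x4=2, x5=1, x6=2. Each edge has distinct colors on its endpoints.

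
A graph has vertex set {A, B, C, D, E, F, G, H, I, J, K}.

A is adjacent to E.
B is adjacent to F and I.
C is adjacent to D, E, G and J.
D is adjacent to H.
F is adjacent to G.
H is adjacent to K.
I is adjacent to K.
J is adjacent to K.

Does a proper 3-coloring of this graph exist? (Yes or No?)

The chromatic number is 3. The cycle H-D-C-J-K-H has odd length 5, so it cannot be 2-colored; at least 3 colors are needed.
One proper 3-coloring: A=red, B=red, C=red, D=blue, E=blue, F=green, G=blue, H=green, I=blue, J=blue, K=red.
That is already a proper 3-coloring.

Yes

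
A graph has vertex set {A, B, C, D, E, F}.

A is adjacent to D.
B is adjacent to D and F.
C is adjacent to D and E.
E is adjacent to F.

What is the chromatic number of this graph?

The cycle E-C-D-B-F-E has odd length 5, so it cannot be 2-colored; at least 3 colors are needed.
3 colors suffice: color 1 → {D, E}; color 2 → {A, B, C}; color 3 → {F}. Each edge has distinct colors on its endpoints.

3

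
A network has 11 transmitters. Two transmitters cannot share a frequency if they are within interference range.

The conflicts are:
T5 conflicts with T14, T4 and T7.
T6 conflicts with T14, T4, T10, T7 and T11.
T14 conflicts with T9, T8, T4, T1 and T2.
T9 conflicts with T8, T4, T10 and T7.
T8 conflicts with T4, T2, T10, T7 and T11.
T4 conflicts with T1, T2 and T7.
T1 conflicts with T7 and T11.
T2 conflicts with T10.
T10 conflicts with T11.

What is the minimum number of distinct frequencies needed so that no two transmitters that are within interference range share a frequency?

T14, T9, T8, T4 pairwise conflict, so at least 4 frequencies are needed.
4 frequencies suffice: frequency 1 → {T4, T10}; frequency 2 → {T14, T7, T11}; frequency 3 → {T5, T6, T8, T1}; frequency 4 → {T9, T2}. Every pair that conflicts lands in different frequencies.

4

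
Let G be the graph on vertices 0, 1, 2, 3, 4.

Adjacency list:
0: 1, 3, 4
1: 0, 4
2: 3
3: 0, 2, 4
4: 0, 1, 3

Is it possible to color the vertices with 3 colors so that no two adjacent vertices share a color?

The chromatic number is 3. 0, 1, 4 form a triangle, so at least 3 colors are needed.
3 colors suffice: color red → {0, 2}; color blue → {1, 3}; color green → {4}.
That is already a proper 3-coloring.

Yes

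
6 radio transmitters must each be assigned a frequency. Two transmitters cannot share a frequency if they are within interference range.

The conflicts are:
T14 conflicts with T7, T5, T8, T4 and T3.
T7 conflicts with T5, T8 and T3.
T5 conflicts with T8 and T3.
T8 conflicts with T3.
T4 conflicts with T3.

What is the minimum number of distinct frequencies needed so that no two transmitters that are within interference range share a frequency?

T14, T7, T5, T8, T3 all conflict with each other, so at least 5 frequencies are needed.
Using 5 frequencies: T14=2, T7=3, T5=4, T8=5, T4=3, T3=1. No two conflicting transmitters share a frequency.

5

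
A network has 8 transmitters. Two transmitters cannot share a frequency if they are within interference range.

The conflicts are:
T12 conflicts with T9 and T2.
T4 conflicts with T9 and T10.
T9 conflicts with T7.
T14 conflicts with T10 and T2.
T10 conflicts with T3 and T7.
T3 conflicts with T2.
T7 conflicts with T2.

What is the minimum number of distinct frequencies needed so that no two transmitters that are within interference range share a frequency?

T14 and T10 conflict, so at least 2 frequencies are needed.
2 frequencies suffice: frequency 1 → {T9, T10, T2}; frequency 2 → {T12, T4, T14, T3, T7}. Each listed conflict is separated.

2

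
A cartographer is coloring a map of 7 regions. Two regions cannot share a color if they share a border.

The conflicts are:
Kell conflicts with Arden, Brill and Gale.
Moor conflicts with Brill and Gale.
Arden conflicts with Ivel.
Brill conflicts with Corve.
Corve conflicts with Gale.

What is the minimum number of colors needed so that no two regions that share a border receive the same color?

2

Corve and Gale conflict, so at least 2 colors are needed.
2 colors suffice: color 1 → {Arden, Brill, Gale}; color 2 → {Kell, Moor, Ivel, Corve}. Every pair that conflicts lands in different colors.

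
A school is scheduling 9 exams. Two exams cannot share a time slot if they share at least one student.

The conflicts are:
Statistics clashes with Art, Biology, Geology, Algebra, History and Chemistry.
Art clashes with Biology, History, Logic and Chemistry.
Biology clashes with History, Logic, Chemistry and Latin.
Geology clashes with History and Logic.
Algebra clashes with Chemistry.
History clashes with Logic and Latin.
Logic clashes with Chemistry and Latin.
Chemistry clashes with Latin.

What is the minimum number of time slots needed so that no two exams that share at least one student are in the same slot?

Biology, History, Logic, Latin all conflict with each other, so at least 4 time slots are needed.
4 time slots suffice: Statistics=1, Art=4, Biology=3, Geology=3, Algebra=3, History=2, Logic=1, Chemistry=2, Latin=4. No two conflicting exams share a time slot.

4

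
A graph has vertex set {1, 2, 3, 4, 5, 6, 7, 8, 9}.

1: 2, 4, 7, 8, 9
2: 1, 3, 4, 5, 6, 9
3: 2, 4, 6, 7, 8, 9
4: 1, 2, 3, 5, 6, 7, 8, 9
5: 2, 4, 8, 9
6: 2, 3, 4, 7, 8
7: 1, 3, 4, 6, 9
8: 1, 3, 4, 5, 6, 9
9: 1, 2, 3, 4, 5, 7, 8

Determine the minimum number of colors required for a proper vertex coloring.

4

2, 3, 4, 9 form a clique, so at least 4 colors are needed.
One proper 4-coloring: 1=d, 2=c, 3=d, 4=a, 5=d, 6=b, 7=c, 8=c, 9=b. No two adjacent vertices share a color.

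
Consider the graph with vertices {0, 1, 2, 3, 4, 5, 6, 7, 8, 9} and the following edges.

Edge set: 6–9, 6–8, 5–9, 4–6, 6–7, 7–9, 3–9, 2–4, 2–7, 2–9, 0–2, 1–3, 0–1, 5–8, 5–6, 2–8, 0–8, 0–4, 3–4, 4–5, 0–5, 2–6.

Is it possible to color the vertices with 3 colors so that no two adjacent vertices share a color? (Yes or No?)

No

2, 6, 7, 9 form a clique, so at least 4 colors are needed.
So 3 colors are not enough.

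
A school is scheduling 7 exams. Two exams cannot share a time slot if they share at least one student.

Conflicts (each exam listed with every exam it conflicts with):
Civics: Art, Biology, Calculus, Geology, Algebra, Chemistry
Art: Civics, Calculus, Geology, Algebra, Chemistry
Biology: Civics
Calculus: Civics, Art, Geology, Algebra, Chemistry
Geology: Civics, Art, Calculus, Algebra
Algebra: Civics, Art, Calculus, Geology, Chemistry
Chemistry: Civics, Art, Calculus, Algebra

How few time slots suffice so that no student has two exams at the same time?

5

Civics, Art, Calculus, Geology, Algebra pairwise conflict, so at least 5 time slots are needed.
5 time slots suffice: time slot 1 → {Civics}; time slot 2 → {Biology, Calculus}; time slot 3 → {Algebra}; time slot 4 → {Art}; time slot 5 → {Geology, Chemistry}. No two conflicting exams share a time slot.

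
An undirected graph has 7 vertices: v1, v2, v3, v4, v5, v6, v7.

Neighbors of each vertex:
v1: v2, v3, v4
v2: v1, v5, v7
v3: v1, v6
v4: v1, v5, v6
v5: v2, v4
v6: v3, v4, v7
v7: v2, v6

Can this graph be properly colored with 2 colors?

No

The cycle v2-v1-v4-v6-v7-v2 has odd length 5, so it cannot be 2-colored; at least 3 colors are needed.
So 2 colors are not enough.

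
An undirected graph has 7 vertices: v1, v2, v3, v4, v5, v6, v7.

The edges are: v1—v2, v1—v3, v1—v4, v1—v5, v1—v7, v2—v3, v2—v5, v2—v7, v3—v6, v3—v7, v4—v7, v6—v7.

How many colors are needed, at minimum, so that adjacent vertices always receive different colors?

4

v1, v2, v3, v7 are pairwise adjacent (a clique of size 4), so at least 4 colors are needed.
4 colors suffice: color red → {v1, v6}; color blue → {v5, v7}; color green → {v3, v4}; color yellow → {v2}. Each edge has distinct colors on its endpoints.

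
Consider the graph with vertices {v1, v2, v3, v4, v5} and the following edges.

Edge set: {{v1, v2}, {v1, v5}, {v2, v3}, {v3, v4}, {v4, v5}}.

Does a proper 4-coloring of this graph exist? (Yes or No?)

Yes

The chromatic number is 3. The cycle v3-v2-v1-v5-v4-v3 has odd length 5, so it cannot be 2-colored; at least 3 colors are needed.
3 colors suffice: color 1 → {v1, v4}; color 2 → {v2, v5}; color 3 → {v3}.
Since 4 ≥ 3, a proper 4-coloring certainly exists.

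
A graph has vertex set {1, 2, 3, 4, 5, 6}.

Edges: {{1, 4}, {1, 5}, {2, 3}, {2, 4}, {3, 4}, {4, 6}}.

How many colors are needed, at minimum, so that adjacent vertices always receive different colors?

2, 3, 4 form a triangle, so at least 3 colors are needed.
3 colors suffice: color a → {4, 5}; color b → {1, 2, 6}; color c → {3}. Each edge has distinct colors on its endpoints.

3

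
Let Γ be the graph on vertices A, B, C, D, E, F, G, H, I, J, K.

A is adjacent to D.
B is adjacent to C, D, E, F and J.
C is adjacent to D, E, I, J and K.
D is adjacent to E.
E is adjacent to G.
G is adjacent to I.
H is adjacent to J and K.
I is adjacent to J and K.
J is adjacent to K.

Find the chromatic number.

4

C, I, J, K are mutually adjacent (a clique of size 4), so at least 4 colors are needed.
4 colors suffice: A=1, B=2, C=1, D=3, E=4, F=1, G=1, H=1, I=4, J=3, K=2. Every edge joins two different colors.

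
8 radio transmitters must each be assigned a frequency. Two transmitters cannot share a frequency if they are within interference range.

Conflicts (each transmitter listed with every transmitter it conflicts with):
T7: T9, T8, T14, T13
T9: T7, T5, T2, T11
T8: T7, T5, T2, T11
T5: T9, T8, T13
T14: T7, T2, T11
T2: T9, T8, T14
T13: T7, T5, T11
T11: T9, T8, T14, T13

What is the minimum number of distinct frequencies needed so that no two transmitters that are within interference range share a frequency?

T14 and T2 conflict, so at least 2 frequencies are needed.
2 frequencies suffice: T7=1, T9=2, T8=2, T5=1, T14=2, T2=1, T13=2, T11=1. Each listed conflict is separated.

2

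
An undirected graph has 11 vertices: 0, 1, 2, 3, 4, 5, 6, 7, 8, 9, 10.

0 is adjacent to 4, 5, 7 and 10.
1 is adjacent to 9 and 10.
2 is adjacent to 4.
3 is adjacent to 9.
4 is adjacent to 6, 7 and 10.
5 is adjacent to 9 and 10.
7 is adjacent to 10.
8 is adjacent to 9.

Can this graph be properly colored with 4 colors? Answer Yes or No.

The chromatic number is 4. 0, 4, 7, 10 are mutually adjacent (a clique of size 4), so at least 4 colors are needed.
4 colors suffice: color red → {4, 9}; color blue → {2, 3, 6, 8, 10}; color green → {0, 1}; color yellow → {5, 7}.
That is already a proper 4-coloring.

Yes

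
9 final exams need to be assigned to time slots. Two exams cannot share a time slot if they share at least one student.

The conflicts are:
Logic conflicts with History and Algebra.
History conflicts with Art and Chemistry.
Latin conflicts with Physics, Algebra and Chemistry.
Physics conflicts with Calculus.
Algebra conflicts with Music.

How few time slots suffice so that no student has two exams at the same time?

3

The cycle Algebra-Logic-History-Chemistry-Latin-Algebra has odd length 5, so it cannot be 2-colored; at least 3 time slots are needed.
3 time slots suffice: time slot 1 → {History, Physics, Algebra}; time slot 2 → {Logic, Latin, Art, Music, Calculus}; time slot 3 → {Chemistry}. No two conflicting exams share a time slot.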